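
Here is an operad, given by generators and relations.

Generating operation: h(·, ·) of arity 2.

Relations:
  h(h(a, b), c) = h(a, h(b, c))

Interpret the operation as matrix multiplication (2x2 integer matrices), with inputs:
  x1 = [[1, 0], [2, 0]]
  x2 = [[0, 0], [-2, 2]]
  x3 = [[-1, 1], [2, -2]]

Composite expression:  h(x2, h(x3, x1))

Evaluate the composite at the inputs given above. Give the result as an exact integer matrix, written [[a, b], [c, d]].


[[0, 0], [-6, 0]]

h(x3, x1) = [[1, 0], [-2, 0]]
h(x2, h(x3, x1)) = [[0, 0], [-6, 0]]


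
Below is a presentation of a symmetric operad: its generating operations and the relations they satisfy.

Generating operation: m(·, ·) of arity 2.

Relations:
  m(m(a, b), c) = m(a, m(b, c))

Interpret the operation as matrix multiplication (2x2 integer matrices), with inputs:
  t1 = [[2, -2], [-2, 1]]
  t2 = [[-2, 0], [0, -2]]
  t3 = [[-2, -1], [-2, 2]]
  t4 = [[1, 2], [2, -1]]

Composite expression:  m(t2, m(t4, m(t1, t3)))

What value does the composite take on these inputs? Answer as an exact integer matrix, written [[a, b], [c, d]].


[[-8, -4], [4, 32]]

m(t1, t3) = [[0, -6], [2, 4]]
m(t4, m(t1, t3)) = [[4, 2], [-2, -16]]
m(t2, m(t4, m(t1, t3))) = [[-8, -4], [4, 32]]


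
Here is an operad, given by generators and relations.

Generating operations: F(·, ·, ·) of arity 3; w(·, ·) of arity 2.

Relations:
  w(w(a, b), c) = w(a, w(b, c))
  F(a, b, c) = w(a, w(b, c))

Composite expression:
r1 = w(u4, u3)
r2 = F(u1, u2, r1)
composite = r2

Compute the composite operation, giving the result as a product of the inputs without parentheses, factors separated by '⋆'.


u1 ⋆ u2 ⋆ u4 ⋆ u3


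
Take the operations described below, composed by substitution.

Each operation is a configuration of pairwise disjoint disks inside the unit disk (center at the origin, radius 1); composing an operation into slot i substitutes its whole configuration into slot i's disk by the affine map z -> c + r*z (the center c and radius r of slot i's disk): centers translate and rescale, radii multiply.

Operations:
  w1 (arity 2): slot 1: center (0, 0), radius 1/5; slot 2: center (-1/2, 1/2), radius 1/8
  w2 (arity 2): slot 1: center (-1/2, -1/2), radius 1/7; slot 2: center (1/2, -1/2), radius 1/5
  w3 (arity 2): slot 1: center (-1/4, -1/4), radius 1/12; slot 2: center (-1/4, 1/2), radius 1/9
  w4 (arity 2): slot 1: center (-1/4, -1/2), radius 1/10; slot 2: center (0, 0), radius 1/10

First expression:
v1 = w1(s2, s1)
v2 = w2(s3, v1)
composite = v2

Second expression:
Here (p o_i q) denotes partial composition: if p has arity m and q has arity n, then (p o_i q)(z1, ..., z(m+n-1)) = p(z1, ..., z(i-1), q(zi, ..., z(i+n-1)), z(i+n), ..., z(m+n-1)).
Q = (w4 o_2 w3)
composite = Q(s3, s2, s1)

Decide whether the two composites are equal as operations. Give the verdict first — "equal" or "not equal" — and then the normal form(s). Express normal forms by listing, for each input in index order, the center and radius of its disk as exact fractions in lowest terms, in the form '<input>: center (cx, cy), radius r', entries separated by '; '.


The first expression, normalized: s1: center (2/5, -2/5), radius 1/40; s2: center (1/2, -1/2), radius 1/25; s3: center (-1/2, -1/2), radius 1/7
The second expression, normalized: s1: center (-1/40, 1/20), radius 1/90; s2: center (-1/40, -1/40), radius 1/120; s3: center (-1/4, -1/2), radius 1/10
They disagree, so not equal.

not equal: they reduce to s1: center (2/5, -2/5), radius 1/40; s2: center (1/2, -1/2), radius 1/25; s3: center (-1/2, -1/2), radius 1/7 and s1: center (-1/40, 1/20), radius 1/90; s2: center (-1/40, -1/40), radius 1/120; s3: center (-1/4, -1/2), radius 1/10


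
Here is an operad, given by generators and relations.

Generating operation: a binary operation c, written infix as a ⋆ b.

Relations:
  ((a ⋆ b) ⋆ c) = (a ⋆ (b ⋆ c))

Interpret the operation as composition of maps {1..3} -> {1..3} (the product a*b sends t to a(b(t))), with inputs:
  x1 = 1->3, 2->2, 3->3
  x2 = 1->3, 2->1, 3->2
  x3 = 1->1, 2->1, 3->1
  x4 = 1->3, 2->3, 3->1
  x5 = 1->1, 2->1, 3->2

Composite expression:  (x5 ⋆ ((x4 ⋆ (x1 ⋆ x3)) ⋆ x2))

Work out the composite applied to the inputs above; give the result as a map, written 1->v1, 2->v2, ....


1->1, 2->1, 3->1


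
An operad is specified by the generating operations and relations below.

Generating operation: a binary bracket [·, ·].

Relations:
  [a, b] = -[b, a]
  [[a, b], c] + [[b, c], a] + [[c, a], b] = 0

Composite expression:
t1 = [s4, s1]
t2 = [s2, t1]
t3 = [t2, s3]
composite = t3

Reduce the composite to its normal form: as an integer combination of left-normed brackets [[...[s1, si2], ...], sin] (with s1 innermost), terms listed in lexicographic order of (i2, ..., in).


Antisymmetry and Jacobi reduce to s1-anchored left-normed brackets.
Composite bracket: [[s2, [s4, s1]], s3]
Under [a, b] = ab - ba we get 8 signed associative words (2^3 = 8).
Collect the words opening with s1:
  sign of s1s4s2s3 is +1, so it contributes +[[[s1, s4], s2], s3]

[[[s1, s4], s2], s3]


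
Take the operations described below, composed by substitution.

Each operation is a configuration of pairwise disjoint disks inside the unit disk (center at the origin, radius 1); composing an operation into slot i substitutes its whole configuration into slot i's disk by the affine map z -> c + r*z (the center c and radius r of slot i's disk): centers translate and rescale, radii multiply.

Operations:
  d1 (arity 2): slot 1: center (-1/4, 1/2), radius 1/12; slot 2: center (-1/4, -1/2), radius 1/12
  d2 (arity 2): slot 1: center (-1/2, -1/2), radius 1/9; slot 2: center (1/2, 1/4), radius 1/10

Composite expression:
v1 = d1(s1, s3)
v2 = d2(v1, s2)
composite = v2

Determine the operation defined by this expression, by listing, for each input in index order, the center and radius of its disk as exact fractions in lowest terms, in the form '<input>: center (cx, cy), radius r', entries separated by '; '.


s1: center (-19/36, -4/9), radius 1/108; s2: center (1/2, 1/4), radius 1/10; s3: center (-19/36, -5/9), radius 1/108

Below d2, radii multiply path by path; the s-disk centers shift.
tracing s1 down its 2-map path: center (-19/36, -4/9), radius 1/108
tracing s3 down its 2-map path: center (-19/36, -5/9), radius 1/108
tracing s2 down its 1-map path: center (1/2, 1/4), radius 1/10


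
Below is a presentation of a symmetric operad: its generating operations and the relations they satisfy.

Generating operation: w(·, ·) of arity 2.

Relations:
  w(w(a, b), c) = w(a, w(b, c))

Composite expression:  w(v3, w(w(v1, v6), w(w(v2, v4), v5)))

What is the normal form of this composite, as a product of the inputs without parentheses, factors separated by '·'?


v3 · v1 · v6 · v2 · v4 · v5

Key point: w is associative — brackets drop, the v-order remains.
w(v1, v6) collapses to v1 · v6
w(v2, v4) collapses to v2 · v4
w(w(v2, v4), v5) collapses to v2 · v4 · v5
w(w(v1, v6), w(w(v2, v4), v5)) collapses to v1 · v6 · v2 · v4 · v5
w(v3, w(w(v1, v6), w(w(v2, v4), v5))) collapses to v3 · v1 · v6 · v2 · v4 · v5


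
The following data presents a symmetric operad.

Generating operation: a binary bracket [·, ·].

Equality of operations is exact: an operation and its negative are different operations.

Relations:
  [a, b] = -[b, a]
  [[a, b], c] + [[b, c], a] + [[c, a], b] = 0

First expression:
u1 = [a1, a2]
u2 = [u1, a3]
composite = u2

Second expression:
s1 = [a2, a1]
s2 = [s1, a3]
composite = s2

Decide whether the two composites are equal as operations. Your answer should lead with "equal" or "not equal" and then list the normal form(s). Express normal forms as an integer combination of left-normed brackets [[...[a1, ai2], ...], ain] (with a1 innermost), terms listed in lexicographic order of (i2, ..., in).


not equal; first: [[a1, a2], a3]; second: -[[a1, a2], a3]

The first expression reduces to [[a1, a2], a3]
The second expression reduces to -[[a1, a2], a3]
The forms do not match — not equal.


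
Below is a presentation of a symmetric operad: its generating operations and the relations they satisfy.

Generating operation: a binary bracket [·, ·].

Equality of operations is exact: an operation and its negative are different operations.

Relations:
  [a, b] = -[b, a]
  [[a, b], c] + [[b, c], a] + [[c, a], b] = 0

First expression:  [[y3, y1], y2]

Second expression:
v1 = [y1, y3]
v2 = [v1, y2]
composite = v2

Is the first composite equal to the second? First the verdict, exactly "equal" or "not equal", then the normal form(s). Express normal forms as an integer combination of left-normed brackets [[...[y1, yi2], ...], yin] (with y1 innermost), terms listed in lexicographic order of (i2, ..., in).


not equal: they reduce to -[[y1, y3], y2] and [[y1, y3], y2]

The first composite normalizes to -[[y1, y3], y2]
The second composite normalizes to [[y1, y3], y2]
No match — not equal.


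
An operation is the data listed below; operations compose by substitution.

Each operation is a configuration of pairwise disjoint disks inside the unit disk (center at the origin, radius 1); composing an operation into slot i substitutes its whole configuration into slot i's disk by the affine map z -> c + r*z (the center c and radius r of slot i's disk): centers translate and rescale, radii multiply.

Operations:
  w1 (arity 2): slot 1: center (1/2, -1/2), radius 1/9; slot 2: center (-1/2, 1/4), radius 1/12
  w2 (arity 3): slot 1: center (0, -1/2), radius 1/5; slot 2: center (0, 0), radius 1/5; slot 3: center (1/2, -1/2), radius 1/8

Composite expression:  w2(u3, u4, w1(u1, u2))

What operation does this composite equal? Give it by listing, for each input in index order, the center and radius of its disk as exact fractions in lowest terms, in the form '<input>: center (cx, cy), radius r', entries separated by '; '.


u1: center (9/16, -9/16), radius 1/72; u2: center (7/16, -15/32), radius 1/96; u3: center (0, -1/2), radius 1/5; u4: center (0, 0), radius 1/5


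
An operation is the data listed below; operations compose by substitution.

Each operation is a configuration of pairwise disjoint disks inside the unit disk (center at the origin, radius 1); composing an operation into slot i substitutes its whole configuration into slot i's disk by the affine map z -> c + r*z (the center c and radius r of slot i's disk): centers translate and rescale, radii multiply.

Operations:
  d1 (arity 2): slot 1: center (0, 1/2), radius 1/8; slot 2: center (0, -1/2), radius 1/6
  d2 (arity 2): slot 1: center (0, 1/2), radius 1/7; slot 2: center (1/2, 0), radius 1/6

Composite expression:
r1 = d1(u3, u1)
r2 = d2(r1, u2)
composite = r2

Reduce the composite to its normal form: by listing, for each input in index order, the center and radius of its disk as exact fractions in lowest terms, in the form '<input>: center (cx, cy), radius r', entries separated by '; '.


Follow each u-input down from d2: c' goes to c + r*c', radius to r*r'.
u3 passes through 2 substitutions, ending at center (0, 4/7), radius 1/56
u1 passes through 2 substitutions, ending at center (0, 3/7), radius 1/42
u2 passes through 1 substitution, ending at center (1/2, 0), radius 1/6

u1: center (0, 3/7), radius 1/42; u2: center (1/2, 0), radius 1/6; u3: center (0, 4/7), radius 1/56


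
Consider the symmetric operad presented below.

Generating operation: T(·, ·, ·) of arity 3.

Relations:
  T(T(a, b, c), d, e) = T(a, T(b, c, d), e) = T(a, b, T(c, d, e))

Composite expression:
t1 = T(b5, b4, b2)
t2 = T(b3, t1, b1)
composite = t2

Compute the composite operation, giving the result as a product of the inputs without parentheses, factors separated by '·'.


b3 · b5 · b4 · b2 · b1

Associativity of T dissolves the nesting; only the b-input order survives.
T(b5, b4, b2) spells out as b5 · b4 · b2
T(b3, T(b5, b4, b2), b1) spells out as b3 · b5 · b4 · b2 · b1


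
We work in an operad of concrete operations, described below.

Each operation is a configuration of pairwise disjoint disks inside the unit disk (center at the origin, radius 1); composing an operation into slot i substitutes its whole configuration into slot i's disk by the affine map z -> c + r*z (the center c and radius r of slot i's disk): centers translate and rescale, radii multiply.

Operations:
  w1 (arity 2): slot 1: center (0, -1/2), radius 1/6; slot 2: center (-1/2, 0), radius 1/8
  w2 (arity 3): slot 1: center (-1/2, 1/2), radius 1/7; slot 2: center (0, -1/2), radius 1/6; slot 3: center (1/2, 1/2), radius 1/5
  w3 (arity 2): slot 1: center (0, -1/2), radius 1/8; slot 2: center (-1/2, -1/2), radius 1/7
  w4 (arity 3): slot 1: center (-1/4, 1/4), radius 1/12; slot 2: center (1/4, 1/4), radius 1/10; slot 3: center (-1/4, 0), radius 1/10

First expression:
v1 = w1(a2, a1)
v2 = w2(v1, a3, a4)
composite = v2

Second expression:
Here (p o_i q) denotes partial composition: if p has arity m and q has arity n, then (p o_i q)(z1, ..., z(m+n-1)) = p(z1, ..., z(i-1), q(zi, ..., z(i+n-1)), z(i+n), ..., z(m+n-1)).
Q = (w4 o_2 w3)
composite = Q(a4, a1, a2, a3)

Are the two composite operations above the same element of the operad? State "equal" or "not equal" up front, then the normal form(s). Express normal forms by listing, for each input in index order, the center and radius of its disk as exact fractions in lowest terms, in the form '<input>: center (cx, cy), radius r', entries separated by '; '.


not equal: they reduce to a1: center (-4/7, 1/2), radius 1/56; a2: center (-1/2, 3/7), radius 1/42; a3: center (0, -1/2), radius 1/6; a4: center (1/2, 1/2), radius 1/5 and a1: center (1/4, 1/5), radius 1/80; a2: center (1/5, 1/5), radius 1/70; a3: center (-1/4, 0), radius 1/10; a4: center (-1/4, 1/4), radius 1/12

In normal form, the first expression is a1: center (-4/7, 1/2), radius 1/56; a2: center (-1/2, 3/7), radius 1/42; a3: center (0, -1/2), radius 1/6; a4: center (1/2, 1/2), radius 1/5
In normal form, the second expression is a1: center (1/4, 1/5), radius 1/80; a2: center (1/5, 1/5), radius 1/70; a3: center (-1/4, 0), radius 1/10; a4: center (-1/4, 1/4), radius 1/12
The normal forms differ: not equal.


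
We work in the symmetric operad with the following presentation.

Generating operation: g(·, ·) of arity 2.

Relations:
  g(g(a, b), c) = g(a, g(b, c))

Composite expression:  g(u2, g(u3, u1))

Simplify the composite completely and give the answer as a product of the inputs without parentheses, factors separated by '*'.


u2 * u3 * u1

Every regrouping of g is equal, so read the u-inputs in written order.
g(u3, u1) spells out as u3 * u1
g(u2, g(u3, u1)) spells out as u2 * u3 * u1


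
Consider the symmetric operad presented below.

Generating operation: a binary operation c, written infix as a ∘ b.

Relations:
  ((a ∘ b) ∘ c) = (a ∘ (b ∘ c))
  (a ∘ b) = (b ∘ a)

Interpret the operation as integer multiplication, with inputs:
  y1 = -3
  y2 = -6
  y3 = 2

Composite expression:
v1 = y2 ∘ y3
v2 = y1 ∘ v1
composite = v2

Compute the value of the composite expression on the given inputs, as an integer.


36

(y2 ∘ y3) = -12
(y1 ∘ (y2 ∘ y3)) = 36


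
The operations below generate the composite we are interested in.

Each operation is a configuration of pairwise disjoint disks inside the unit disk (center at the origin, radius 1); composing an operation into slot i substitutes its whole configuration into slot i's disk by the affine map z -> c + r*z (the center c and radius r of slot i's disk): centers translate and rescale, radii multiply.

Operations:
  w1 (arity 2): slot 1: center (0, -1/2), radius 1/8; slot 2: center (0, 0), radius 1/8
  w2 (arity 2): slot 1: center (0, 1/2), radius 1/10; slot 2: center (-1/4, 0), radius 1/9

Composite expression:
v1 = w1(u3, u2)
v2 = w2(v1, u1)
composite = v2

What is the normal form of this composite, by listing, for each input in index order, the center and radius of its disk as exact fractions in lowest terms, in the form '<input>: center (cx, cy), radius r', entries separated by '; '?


Follow each u-input down from w2: c' goes to c + r*c', radius to r*r'.
input u3: applying the 2 nested substitutions gives center (0, 9/20), radius 1/80
input u2: applying the 2 nested substitutions gives center (0, 1/2), radius 1/80
input u1: applying the 1 nested substitution gives center (-1/4, 0), radius 1/9

u1: center (-1/4, 0), radius 1/9; u2: center (0, 1/2), radius 1/80; u3: center (0, 9/20), radius 1/80


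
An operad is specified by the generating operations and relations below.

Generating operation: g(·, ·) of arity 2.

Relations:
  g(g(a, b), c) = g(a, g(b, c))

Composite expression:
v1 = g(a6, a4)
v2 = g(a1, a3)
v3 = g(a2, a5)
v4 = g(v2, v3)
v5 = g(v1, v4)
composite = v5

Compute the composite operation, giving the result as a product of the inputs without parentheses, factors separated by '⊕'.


a6 ⊕ a4 ⊕ a1 ⊕ a3 ⊕ a2 ⊕ a5

The g-tree's shape is irrelevant; the a-reading-order decides.
g(a6, a4) reduces to a6 ⊕ a4
g(a1, a3) reduces to a1 ⊕ a3
g(a2, a5) reduces to a2 ⊕ a5
g(g(a1, a3), g(a2, a5)) reduces to a1 ⊕ a3 ⊕ a2 ⊕ a5
g(g(a6, a4), g(g(a1, a3), g(a2, a5))) reduces to a6 ⊕ a4 ⊕ a1 ⊕ a3 ⊕ a2 ⊕ a5


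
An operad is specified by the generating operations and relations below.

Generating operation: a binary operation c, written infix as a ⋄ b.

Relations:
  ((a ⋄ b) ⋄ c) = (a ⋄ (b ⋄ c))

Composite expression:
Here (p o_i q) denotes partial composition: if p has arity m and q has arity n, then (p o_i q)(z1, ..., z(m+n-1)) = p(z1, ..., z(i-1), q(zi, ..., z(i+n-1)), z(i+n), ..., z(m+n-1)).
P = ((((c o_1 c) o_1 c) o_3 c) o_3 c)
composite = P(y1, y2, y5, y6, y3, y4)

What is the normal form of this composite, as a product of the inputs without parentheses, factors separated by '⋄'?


All parenthesizations of c agree; list the y-inputs left to right.
(y1 ⋄ y2) spells out as y1 ⋄ y2
(y5 ⋄ y6) spells out as y5 ⋄ y6
((y5 ⋄ y6) ⋄ y3) spells out as y5 ⋄ y6 ⋄ y3
((y1 ⋄ y2) ⋄ ((y5 ⋄ y6) ⋄ y3)) spells out as y1 ⋄ y2 ⋄ y5 ⋄ y6 ⋄ y3
(((y1 ⋄ y2) ⋄ ((y5 ⋄ y6) ⋄ y3)) ⋄ y4) spells out as y1 ⋄ y2 ⋄ y5 ⋄ y6 ⋄ y3 ⋄ y4

y1 ⋄ y2 ⋄ y5 ⋄ y6 ⋄ y3 ⋄ y4


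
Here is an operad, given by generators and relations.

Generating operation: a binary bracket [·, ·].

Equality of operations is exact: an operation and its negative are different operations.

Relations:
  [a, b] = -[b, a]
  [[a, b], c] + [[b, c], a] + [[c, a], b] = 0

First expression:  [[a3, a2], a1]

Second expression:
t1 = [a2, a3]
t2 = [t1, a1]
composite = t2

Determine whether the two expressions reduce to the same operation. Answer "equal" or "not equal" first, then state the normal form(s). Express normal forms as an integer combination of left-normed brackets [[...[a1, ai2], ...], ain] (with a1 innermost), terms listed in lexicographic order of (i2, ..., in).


not equal; the first gives [[a1, a2], a3] - [[a1, a3], a2] and the second -[[a1, a2], a3] + [[a1, a3], a2]

The first expression, normalized: [[a1, a2], a3] - [[a1, a3], a2]
The second expression, normalized: -[[a1, a2], a3] + [[a1, a3], a2]
They disagree, so not equal.


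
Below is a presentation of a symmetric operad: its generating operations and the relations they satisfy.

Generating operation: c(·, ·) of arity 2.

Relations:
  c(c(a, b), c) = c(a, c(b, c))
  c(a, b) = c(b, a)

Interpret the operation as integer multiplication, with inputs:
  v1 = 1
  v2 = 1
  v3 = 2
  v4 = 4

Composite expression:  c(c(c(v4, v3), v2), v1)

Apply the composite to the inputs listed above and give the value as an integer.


c(v4, v3) = 8
c(c(v4, v3), v2) = 8
c(c(c(v4, v3), v2), v1) = 8

8


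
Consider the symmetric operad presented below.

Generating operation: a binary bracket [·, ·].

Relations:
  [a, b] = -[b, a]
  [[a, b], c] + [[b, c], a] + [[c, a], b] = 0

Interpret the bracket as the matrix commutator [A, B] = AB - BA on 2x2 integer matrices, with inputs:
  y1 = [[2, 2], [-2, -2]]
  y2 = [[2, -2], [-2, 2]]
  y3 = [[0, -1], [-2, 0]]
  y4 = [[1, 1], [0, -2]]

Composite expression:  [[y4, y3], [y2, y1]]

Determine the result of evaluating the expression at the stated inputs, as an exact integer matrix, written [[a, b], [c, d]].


[[-24, 16], [64, 24]]

[y4, y3] = [[-2, -3], [6, 2]]
[y2, y1] = [[8, 8], [-8, -8]]
[[y4, y3], [y2, y1]] = [[-24, 16], [64, 24]]


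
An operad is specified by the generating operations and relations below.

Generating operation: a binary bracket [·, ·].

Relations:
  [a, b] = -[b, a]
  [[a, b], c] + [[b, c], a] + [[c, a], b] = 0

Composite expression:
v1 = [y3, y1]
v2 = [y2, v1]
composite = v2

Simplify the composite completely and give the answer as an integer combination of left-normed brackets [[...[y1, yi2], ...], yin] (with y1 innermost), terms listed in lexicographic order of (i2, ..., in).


[[y1, y3], y2]

Expand each bracket as ab - ba; the y1-initial words give the coefficients.
Composite bracket: [y2, [y3, y1]]
Under [a, b] = ab - ba we get 4 signed associative words (2^2 = 4).
Collect the words opening with y1:
  y1y3y2 (sign +1) contributes +[[y1, y3], y2]


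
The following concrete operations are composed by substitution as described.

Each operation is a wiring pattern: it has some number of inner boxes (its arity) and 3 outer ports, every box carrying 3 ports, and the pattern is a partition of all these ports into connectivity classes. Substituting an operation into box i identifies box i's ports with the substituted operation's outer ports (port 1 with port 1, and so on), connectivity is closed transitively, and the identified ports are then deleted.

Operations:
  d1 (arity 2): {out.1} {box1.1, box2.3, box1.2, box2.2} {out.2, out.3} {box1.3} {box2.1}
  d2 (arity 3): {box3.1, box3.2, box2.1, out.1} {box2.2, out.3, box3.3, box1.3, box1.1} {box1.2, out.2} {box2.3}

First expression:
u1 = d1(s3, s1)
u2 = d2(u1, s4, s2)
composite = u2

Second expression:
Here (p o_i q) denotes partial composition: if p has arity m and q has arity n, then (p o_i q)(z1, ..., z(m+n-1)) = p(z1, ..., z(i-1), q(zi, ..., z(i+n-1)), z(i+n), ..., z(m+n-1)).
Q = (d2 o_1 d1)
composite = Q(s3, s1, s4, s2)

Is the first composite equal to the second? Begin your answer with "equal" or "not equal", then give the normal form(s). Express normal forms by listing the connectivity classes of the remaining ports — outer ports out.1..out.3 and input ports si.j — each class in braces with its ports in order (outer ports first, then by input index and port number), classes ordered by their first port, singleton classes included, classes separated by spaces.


The first expression, normalized: {out.1, s2.1, s2.2, s4.1} {out.2, out.3, s2.3, s4.2} {s1.1} {s1.2, s1.3, s3.1, s3.2} {s3.3} {s4.3}
The second expression, normalized: {out.1, s2.1, s2.2, s4.1} {out.2, out.3, s2.3, s4.2} {s1.1} {s1.2, s1.3, s3.1, s3.2} {s3.3} {s4.3}
Identical normal forms: equal.

equal: each reduces to {out.1, s2.1, s2.2, s4.1} {out.2, out.3, s2.3, s4.2} {s1.1} {s1.2, s1.3, s3.1, s3.2} {s3.3} {s4.3}


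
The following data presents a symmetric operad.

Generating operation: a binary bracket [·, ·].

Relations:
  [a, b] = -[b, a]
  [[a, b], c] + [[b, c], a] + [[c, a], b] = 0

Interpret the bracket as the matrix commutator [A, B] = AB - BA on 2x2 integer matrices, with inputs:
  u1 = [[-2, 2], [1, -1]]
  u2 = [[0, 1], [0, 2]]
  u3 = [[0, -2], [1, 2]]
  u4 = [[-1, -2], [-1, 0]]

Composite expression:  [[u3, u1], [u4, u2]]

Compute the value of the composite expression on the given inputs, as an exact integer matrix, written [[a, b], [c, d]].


[[-7, 52], [18, 7]]

[u3, u1] = [[-4, -6], [1, 4]]
[u4, u2] = [[1, -5], [2, -1]]
[[u3, u1], [u4, u2]] = [[-7, 52], [18, 7]]


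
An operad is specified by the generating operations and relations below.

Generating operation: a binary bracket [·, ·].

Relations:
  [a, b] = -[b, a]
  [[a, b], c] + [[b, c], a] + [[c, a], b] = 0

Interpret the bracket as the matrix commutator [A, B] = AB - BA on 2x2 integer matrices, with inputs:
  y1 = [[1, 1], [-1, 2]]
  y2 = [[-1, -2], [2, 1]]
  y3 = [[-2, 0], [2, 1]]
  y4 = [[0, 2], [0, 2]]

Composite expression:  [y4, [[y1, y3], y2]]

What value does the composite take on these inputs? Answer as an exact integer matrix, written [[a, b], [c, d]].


[[-36, -60], [-36, 36]]

[y1, y3] = [[2, 3], [5, -2]]
[[y1, y3], y2] = [[16, -2], [-18, -16]]
[y4, [[y1, y3], y2]] = [[-36, -60], [-36, 36]]


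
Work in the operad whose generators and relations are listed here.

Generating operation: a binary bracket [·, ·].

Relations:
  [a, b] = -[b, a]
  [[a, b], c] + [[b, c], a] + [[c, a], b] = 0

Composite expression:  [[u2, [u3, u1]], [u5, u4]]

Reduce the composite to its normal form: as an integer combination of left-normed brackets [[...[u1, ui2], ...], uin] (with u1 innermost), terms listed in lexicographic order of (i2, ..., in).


-[[[[u1, u3], u2], u4], u5] + [[[[u1, u3], u2], u5], u4]

Expand each bracket as ab - ba; the u1-initial words give the coefficients.
Composite bracket: [[u2, [u3, u1]], [u5, u4]]
The bracket unfolds into 16 signed words via [a, b] = ab - ba (2^4 = 16).
The u1-initial words carry the normal form:
  u1u3u2u4u5 (sign -1) contributes -[[[[u1, u3], u2], u4], u5]
  u1u3u2u5u4 (sign +1) contributes +[[[[u1, u3], u2], u5], u4]


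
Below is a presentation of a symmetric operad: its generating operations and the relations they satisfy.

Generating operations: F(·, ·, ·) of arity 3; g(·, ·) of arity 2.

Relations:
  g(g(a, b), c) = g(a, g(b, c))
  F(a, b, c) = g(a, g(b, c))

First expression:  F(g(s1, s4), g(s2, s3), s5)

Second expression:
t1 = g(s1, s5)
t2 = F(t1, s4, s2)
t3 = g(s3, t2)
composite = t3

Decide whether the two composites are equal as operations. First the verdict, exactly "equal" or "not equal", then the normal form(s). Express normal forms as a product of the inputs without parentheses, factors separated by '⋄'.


Reducing the first expression gives s1 ⋄ s4 ⋄ s2 ⋄ s3 ⋄ s5
Reducing the second expression gives s3 ⋄ s1 ⋄ s5 ⋄ s4 ⋄ s2
Different reductions; not equal.

not equal; first: s1 ⋄ s4 ⋄ s2 ⋄ s3 ⋄ s5; second: s3 ⋄ s1 ⋄ s5 ⋄ s4 ⋄ s2


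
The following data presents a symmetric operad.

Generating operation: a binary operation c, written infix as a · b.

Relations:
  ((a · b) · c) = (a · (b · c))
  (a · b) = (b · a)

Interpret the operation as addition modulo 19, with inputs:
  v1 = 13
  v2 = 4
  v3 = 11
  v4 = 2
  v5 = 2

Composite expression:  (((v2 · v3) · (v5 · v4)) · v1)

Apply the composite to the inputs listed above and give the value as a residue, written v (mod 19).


13 (mod 19)

(v2 · v3) = 15
(v5 · v4) = 4
((v2 · v3) · (v5 · v4)) = 0
(((v2 · v3) · (v5 · v4)) · v1) = 13


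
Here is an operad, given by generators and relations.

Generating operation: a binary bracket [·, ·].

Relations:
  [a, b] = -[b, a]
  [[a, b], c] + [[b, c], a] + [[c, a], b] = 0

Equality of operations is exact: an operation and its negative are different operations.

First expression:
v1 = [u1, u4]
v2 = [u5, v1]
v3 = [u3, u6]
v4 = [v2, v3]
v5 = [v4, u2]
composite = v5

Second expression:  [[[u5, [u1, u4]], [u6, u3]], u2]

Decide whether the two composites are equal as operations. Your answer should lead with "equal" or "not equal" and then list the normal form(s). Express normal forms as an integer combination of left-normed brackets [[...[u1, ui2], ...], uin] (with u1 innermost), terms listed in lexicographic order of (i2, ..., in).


not equal: they reduce to -[[[[[u1, u4], u5], u3], u6], u2] + [[[[[u1, u4], u5], u6], u3], u2] and [[[[[u1, u4], u5], u3], u6], u2] - [[[[[u1, u4], u5], u6], u3], u2]

The first expression, normalized: -[[[[[u1, u4], u5], u3], u6], u2] + [[[[[u1, u4], u5], u6], u3], u2]
The second expression, normalized: [[[[[u1, u4], u5], u3], u6], u2] - [[[[[u1, u4], u5], u6], u3], u2]
The forms do not match — not equal.


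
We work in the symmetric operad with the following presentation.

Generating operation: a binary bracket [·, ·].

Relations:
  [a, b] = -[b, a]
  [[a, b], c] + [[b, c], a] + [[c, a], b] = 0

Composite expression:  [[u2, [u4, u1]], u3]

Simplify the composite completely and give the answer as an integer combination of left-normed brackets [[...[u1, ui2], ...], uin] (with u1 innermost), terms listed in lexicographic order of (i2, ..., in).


[[[u1, u4], u2], u3]

Expand each bracket as ab - ba; the u1-initial words give the coefficients.
Composite bracket: [[u2, [u4, u1]], u3]
Applying ab - ba throughout gives 8 signed words (2^3 = 8).
The u1-initial words carry the normal form:
  the word u1u4u2u3 carries sign +1 and contributes +[[[u1, u4], u2], u3]


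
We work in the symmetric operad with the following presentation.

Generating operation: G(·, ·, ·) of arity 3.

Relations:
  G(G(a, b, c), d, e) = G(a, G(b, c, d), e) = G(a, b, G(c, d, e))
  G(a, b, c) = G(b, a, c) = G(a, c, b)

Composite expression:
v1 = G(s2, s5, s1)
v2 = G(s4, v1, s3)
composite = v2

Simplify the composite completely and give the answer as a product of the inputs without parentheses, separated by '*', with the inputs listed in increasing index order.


s1 * s2 * s3 * s4 * s5

Shape and order are irrelevant to G; the s-input set decides.
G(s2, s5, s1) unparenthesizes to s2 * s5 * s1
G(s4, G(s2, s5, s1), s3) unparenthesizes to s4 * s2 * s5 * s1 * s3
putting the inputs in ascending order: s1 * s2 * s3 * s4 * s5


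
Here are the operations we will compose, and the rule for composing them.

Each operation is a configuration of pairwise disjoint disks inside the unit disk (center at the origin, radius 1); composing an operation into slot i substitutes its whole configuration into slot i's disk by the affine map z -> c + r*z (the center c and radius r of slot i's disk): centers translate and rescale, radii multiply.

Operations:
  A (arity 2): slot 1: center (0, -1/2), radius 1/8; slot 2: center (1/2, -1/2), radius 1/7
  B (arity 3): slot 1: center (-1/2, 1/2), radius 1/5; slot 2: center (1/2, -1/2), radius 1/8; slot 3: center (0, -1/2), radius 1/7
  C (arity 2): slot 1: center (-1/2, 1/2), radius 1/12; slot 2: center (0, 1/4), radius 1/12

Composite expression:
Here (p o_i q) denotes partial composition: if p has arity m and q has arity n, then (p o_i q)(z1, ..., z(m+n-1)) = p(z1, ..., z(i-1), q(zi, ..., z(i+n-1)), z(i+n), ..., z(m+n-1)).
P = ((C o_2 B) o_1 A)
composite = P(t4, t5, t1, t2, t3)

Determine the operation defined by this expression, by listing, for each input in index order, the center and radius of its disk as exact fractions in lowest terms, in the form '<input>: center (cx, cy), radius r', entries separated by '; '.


Each t-disk chains the slot maps above it in C; radii multiply.
input t4: applying the 2 nested substitutions gives center (-1/2, 11/24), radius 1/96
input t5: applying the 2 nested substitutions gives center (-11/24, 11/24), radius 1/84
input t1: applying the 2 nested substitutions gives center (-1/24, 7/24), radius 1/60
input t2: applying the 2 nested substitutions gives center (1/24, 5/24), radius 1/96
input t3: applying the 2 nested substitutions gives center (0, 5/24), radius 1/84

t1: center (-1/24, 7/24), radius 1/60; t2: center (1/24, 5/24), radius 1/96; t3: center (0, 5/24), radius 1/84; t4: center (-1/2, 11/24), radius 1/96; t5: center (-11/24, 11/24), radius 1/84


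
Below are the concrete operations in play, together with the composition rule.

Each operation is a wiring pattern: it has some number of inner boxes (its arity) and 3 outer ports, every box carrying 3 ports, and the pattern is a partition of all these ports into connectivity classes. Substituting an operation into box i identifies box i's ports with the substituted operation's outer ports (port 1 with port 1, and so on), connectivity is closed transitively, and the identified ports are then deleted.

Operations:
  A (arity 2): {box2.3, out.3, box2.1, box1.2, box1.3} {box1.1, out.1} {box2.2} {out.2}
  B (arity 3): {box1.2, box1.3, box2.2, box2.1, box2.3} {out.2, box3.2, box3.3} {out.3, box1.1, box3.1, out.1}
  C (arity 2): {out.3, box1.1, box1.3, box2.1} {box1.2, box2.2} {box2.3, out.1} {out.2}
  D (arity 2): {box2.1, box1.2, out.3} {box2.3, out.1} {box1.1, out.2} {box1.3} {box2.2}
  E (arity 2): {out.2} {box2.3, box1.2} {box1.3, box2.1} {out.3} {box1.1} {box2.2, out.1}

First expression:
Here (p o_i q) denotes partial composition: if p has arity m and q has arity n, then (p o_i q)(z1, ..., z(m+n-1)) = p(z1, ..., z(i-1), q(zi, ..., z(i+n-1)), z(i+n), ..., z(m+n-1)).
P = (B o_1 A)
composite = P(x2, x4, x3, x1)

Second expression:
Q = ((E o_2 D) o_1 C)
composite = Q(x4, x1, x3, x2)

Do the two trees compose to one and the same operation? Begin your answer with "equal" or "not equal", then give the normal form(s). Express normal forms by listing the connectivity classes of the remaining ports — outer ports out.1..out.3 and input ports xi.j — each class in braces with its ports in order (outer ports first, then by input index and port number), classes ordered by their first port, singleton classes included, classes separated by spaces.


not equal; first: {out.1, out.3, x1.1, x2.1} {out.2, x1.2, x1.3} {x2.2, x2.3, x3.1, x3.2, x3.3, x4.1, x4.3} {x4.2}; second: {out.1, x3.1} {out.2} {out.3} {x1.1, x2.3, x4.1, x4.3} {x1.2, x4.2} {x1.3} {x2.1, x3.2} {x2.2} {x3.3}


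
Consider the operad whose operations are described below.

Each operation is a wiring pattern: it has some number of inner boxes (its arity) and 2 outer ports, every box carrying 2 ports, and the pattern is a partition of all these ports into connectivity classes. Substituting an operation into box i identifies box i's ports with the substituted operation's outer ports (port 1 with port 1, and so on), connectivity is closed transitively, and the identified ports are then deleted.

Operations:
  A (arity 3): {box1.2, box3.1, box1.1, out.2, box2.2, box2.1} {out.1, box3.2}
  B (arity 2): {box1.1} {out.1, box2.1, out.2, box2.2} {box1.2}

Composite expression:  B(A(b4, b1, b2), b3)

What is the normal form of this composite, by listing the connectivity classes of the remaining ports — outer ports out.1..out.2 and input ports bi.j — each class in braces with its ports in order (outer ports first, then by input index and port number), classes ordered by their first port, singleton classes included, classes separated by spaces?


{out.1, out.2, b3.1, b3.2} {b1.1, b1.2, b2.1, b4.1, b4.2} {b2.2}

Substituting into B glues patterns; closure does the rest.
after A, the pattern on (b4, b1, b2) reads {out.1, b2.2} {out.2, b1.1, b1.2, b2.1, b4.1, b4.2} (out.j = its outer ports)
after B, the pattern on (b4, b1, b2, b3) reads {out.1, out.2, b3.1, b3.2} {b1.1, b1.2, b2.1, b4.1, b4.2} {b2.2} (out.j = its outer ports)


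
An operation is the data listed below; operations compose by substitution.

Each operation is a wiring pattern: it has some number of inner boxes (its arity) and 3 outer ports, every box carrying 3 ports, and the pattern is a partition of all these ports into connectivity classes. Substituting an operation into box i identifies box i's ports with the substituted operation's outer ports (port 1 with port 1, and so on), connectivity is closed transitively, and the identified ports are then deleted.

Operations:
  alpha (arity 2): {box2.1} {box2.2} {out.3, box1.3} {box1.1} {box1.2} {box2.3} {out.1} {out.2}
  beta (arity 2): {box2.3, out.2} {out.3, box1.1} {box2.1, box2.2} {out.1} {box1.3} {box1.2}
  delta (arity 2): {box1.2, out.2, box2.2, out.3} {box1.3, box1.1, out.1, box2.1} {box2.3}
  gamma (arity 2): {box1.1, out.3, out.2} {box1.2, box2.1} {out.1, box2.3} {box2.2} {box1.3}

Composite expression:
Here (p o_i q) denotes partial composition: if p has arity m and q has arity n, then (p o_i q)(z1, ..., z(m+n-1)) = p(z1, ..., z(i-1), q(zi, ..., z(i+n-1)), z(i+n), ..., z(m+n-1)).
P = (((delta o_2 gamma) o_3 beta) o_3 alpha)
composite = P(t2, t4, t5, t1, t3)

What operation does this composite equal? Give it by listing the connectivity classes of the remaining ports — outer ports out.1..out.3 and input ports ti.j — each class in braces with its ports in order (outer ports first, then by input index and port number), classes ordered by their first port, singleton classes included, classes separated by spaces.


{out.1, t2.1, t2.3} {out.2, out.3, t2.2, t4.1} {t1.1} {t1.2} {t1.3} {t3.1, t3.2} {t3.3} {t4.2} {t4.3} {t5.1} {t5.2} {t5.3}

After gluing at delta, chains via deleted ports link the t-ports.
stage alpha: inputs (t5, t1), connectivity {out.1} {out.2} {out.3, t5.3} {t1.1} {t1.2} {t1.3} {t5.1} {t5.2}, out.j its boundary
stage beta: inputs (t5, t1, t3), connectivity {out.1} {out.2, t3.3} {out.3} {t1.1} {t1.2} {t1.3} {t3.1, t3.2} {t5.1} {t5.2} {t5.3}, out.j its boundary
stage gamma: inputs (t4, t5, t1, t3), connectivity {out.1} {out.2, out.3, t4.1} {t1.1} {t1.2} {t1.3} {t3.1, t3.2} {t3.3} {t4.2} {t4.3} {t5.1} {t5.2} {t5.3}, out.j its boundary
stage delta: inputs (t2, t4, t5, t1, t3), connectivity {out.1, t2.1, t2.3} {out.2, out.3, t2.2, t4.1} {t1.1} {t1.2} {t1.3} {t3.1, t3.2} {t3.3} {t4.2} {t4.3} {t5.1} {t5.2} {t5.3}, out.j its boundary


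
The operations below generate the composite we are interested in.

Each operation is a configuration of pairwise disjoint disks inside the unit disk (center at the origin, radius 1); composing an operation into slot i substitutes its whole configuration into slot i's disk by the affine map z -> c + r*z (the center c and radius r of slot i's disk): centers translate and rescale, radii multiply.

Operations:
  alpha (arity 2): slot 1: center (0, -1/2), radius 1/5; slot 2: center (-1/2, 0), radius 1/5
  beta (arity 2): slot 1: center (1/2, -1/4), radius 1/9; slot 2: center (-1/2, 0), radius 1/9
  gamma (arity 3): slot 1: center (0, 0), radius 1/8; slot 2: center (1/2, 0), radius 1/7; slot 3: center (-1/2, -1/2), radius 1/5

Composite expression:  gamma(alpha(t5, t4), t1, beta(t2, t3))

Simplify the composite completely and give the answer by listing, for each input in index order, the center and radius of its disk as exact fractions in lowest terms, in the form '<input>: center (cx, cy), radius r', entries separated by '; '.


t1: center (1/2, 0), radius 1/7; t2: center (-2/5, -11/20), radius 1/45; t3: center (-3/5, -1/2), radius 1/45; t4: center (-1/16, 0), radius 1/40; t5: center (0, -1/16), radius 1/40

Only the slot chain above each t matters under gamma; compose those maps.
input t5: composing its 2 substitution steps yields center (0, -1/16), radius 1/40
input t4: composing its 2 substitution steps yields center (-1/16, 0), radius 1/40
input t1: composing its 1 substitution step yields center (1/2, 0), radius 1/7
input t2: composing its 2 substitution steps yields center (-2/5, -11/20), radius 1/45
input t3: composing its 2 substitution steps yields center (-3/5, -1/2), radius 1/45


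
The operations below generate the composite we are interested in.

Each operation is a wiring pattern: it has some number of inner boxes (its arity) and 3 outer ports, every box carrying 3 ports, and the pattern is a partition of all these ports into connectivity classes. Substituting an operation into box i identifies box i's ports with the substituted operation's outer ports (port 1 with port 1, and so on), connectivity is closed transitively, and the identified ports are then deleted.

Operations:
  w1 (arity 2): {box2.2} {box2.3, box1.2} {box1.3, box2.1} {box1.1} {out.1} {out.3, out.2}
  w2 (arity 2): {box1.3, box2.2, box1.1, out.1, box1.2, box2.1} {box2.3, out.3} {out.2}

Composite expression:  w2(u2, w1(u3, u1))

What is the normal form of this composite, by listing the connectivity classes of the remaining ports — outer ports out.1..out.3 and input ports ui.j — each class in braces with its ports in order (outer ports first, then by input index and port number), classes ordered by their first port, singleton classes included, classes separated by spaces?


Reachability decides: close wires over w2-identified ports.
w1 over (u3, u1) gives {out.1} {out.2, out.3} {u1.1, u3.3} {u1.2} {u1.3, u3.2} {u3.1}, out.j being that stage's outer ports
w2 over (u2, u3, u1) gives {out.1, out.3, u2.1, u2.2, u2.3} {out.2} {u1.1, u3.3} {u1.2} {u1.3, u3.2} {u3.1}, out.j being that stage's outer ports

{out.1, out.3, u2.1, u2.2, u2.3} {out.2} {u1.1, u3.3} {u1.2} {u1.3, u3.2} {u3.1}


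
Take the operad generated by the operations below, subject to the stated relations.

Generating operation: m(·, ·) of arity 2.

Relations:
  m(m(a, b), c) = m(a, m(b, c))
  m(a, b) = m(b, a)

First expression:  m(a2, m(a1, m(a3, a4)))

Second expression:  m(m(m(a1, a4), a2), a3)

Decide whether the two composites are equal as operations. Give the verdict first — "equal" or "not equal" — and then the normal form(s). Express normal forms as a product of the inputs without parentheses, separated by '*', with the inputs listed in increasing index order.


equal: each reduces to a1 * a2 * a3 * a4

The first composite normalizes to a1 * a2 * a3 * a4
The second composite normalizes to a1 * a2 * a3 * a4
The forms coincide; equal.
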